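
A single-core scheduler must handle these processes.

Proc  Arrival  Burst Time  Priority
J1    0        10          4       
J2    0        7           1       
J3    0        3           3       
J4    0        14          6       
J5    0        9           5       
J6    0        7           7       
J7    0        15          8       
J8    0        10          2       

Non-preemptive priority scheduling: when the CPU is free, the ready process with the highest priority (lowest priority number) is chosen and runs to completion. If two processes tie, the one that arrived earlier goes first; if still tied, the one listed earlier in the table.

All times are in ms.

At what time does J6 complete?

60

Schedule: | J2 0-7 | J8 7-17 | J3 17-20 | J1 20-30 | J5 30-39 | J4 39-53 | J6 53-60 | J7 60-75 |
Completion: J1=30  J2=7  J3=20  J4=53  J5=39  J6=60  J7=75  J8=17
Turnaround (C−A): J1=30  J2=7  J3=20  J4=53  J5=39  J6=60  J7=75  J8=17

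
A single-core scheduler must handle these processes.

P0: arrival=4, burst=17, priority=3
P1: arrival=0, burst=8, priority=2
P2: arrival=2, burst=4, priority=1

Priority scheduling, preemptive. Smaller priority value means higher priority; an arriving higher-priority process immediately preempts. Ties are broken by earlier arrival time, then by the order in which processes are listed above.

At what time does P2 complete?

Schedule: | P1 0-2 | P2 2-6 | P1 6-12 | P0 12-29 |
Completion: P0=29  P1=12  P2=6

6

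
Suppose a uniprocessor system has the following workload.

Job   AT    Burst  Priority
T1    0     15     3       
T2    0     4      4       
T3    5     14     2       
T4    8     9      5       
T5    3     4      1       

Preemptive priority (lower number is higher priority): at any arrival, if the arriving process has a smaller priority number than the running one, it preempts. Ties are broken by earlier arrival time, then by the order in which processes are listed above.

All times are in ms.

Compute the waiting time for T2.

Gantt: | T1 0-3 | T5 3-7 | T3 7-21 | T1 21-33 | T2 33-37 | T4 37-46 |
Completion: T1=33  T2=37  T3=21  T4=46  T5=7
Turnaround (C−A): T1=33  T2=37  T3=16  T4=38  T5=4
Waiting(T2) = turnaround − burst = 37 − 4 = 33

33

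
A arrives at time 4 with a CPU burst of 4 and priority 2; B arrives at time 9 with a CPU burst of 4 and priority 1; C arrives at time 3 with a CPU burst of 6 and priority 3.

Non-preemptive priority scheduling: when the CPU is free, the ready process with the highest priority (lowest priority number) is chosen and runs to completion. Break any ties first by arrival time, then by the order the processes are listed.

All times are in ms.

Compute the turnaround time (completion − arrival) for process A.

13

Gantt: | idle 0-3 | C 3-9 | B 9-13 | A 13-17 |
Completion: A=17  B=13  C=9
Turnaround (C−A): A=13  B=4  C=6
Turnaround(A) = completion − arrival = 17 − 4 = 13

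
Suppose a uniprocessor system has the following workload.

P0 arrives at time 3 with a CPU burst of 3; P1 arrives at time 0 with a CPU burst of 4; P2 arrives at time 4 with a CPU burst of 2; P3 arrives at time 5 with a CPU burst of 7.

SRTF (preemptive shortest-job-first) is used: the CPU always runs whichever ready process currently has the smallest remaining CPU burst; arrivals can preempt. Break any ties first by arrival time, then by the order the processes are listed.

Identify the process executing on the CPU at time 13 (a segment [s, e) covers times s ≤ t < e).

P3

Schedule: | P1 0-4 | P2 4-6 | P0 6-9 | P3 9-16 |
Completion: P0=9  P1=4  P2=6  P3=16
Turnaround (C−A): P0=6  P1=4  P2=2  P3=11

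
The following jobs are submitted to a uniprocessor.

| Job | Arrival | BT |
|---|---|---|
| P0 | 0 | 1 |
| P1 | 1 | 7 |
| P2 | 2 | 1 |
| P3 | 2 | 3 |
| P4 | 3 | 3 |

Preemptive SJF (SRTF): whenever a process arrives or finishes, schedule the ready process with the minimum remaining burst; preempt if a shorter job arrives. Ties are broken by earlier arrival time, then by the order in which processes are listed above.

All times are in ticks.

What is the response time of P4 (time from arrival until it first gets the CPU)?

3

Timeline: | P0 0-1 | P1 1-2 | P2 2-3 | P3 3-6 | P4 6-9 | P1 9-15 |
Completion: P0=1  P1=15  P2=3  P3=6  P4=9
Turnaround (C−A): P0=1  P1=14  P2=1  P3=4  P4=6
Response(P4) = first start − arrival = 6 − 3 = 3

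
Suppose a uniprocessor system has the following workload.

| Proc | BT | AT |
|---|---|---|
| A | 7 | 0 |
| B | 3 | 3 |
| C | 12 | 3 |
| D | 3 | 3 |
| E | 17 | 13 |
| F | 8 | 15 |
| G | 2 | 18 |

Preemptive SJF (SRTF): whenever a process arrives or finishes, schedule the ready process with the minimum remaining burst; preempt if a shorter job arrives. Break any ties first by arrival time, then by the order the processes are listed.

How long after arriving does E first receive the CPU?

22

Schedule: | A 0-3 | B 3-6 | D 6-9 | A 9-13 | C 13-15 | F 15-18 | G 18-20 | F 20-25 | C 25-35 | E 35-52 |
Completion: A=13  B=6  C=35  D=9  E=52  F=25  G=20
Turnaround (C−A): A=13  B=3  C=32  D=6  E=39  F=10  G=2
Response(E) = first start − arrival = 35 − 13 = 22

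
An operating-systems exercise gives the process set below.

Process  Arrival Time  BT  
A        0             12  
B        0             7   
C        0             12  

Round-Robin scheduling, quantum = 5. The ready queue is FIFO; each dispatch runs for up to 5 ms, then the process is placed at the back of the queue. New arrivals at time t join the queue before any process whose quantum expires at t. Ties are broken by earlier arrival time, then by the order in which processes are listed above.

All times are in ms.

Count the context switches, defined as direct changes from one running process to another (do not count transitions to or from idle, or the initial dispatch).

7

Gantt: | A 0-5 | B 5-10 | C 10-15 | A 15-20 | B 20-22 | C 22-27 | A 27-29 | C 29-31 |
Completion: A=29  B=22  C=31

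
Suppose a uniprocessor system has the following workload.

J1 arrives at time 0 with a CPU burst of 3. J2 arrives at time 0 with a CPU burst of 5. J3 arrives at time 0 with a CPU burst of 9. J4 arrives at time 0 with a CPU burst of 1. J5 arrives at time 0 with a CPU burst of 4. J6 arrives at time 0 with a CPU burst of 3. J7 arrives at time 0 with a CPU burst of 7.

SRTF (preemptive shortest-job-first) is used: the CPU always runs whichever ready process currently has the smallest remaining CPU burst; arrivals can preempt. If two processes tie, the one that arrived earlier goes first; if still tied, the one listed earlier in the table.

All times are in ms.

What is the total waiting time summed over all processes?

62

Timeline: | J4 0-1 | J1 1-4 | J6 4-7 | J5 7-11 | J2 11-16 | J7 16-23 | J3 23-32 |
Completion: J1=4  J2=16  J3=32  J4=1  J5=11  J6=7  J7=23
Waiting = turnaround − burst: J1=1, J2=11, J3=23, J4=0, J5=7, J6=4, J7=16
Total waiting = 1 + 11 + 23 + 0 + 7 + 4 + 16 = 62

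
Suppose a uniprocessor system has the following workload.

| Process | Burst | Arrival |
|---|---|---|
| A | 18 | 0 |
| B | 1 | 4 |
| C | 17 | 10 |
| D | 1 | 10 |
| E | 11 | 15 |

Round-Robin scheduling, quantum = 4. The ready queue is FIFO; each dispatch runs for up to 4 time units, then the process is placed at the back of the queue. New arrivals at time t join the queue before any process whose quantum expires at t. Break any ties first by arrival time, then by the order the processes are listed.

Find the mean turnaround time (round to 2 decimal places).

Gantt: | A 0-4 | B 4-5 | A 5-13 | C 13-17 | D 17-18 | A 18-22 | E 22-26 | C 26-30 | A 30-32 | E 32-36 | C 36-40 | E 40-43 | C 43-48 |
Completion: A=32  B=5  C=48  D=18  E=43
Turnaround (C−A): A=32  B=1  C=38  D=8  E=28
Turnaround times: A=32, B=1, C=38, D=8, E=28
Average turnaround = (32+1+38+8+28) / 5 = 107/5 = 21.40

21.40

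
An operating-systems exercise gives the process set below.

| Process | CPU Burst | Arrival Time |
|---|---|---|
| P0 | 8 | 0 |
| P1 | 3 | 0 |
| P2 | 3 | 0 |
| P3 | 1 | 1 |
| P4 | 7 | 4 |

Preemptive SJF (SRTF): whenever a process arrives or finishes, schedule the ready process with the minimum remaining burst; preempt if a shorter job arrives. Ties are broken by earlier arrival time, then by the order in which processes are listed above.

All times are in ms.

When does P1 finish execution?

4

Schedule: | P1 0-1 | P3 1-2 | P1 2-4 | P2 4-7 | P4 7-14 | P0 14-22 |
Completion: P0=22  P1=4  P2=7  P3=2  P4=14
Turnaround (C−A): P0=22  P1=4  P2=7  P3=1  P4=10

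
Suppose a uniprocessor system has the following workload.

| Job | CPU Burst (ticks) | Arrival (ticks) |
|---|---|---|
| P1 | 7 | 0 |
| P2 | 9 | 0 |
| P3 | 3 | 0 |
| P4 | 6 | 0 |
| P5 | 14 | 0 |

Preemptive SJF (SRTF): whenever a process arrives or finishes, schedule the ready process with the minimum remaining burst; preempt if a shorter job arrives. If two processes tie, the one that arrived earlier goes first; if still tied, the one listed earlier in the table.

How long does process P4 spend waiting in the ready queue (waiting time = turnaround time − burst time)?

Schedule: | P3 0-3 | P4 3-9 | P1 9-16 | P2 16-25 | P5 25-39 |
Completion: P1=16  P2=25  P3=3  P4=9  P5=39
Waiting(P4) = turnaround − burst = 9 − 6 = 3

3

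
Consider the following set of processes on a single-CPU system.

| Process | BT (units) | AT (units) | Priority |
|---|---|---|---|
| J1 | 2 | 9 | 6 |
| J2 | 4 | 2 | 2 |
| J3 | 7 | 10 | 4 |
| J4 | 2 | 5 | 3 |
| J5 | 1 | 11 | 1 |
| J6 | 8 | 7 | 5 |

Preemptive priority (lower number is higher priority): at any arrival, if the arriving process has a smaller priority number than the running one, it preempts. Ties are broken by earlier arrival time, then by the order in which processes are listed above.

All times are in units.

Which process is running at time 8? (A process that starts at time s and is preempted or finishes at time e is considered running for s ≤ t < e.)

Schedule: | idle 0-2 | J2 2-6 | J4 6-8 | J6 8-10 | J3 10-11 | J5 11-12 | J3 12-18 | J6 18-24 | J1 24-26 |
Completion: J1=26  J2=6  J3=18  J4=8  J5=12  J6=24

J6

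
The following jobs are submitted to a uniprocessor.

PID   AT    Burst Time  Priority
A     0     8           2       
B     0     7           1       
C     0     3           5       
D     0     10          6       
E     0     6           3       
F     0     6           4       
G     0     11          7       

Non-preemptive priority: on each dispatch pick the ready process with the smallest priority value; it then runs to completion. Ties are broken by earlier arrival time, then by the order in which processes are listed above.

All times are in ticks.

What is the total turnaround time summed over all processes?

191

Schedule: | B 0-7 | A 7-15 | E 15-21 | F 21-27 | C 27-30 | D 30-40 | G 40-51 |
Completion: A=15  B=7  C=30  D=40  E=21  F=27  G=51
Turnaround (C−A): A=15  B=7  C=30  D=40  E=21  F=27  G=51
Turnaround = completion − arrival: A=15, B=7, C=30, D=40, E=21, F=27, G=51
Total turnaround = 15 + 7 + 30 + 40 + 21 + 27 + 51 = 191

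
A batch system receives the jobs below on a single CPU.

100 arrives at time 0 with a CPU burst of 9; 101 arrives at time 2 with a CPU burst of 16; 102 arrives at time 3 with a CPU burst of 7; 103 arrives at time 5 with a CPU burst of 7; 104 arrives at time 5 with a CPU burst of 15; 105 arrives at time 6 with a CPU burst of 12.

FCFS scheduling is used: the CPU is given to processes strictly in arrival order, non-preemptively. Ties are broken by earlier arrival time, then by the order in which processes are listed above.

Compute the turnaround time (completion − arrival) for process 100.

9

Gantt: | 100 0-9 | 101 9-25 | 102 25-32 | 103 32-39 | 104 39-54 | 105 54-66 |
Completion: 100=9  101=25  102=32  103=39  104=54  105=66
Turnaround(100) = completion − arrival = 9 − 0 = 9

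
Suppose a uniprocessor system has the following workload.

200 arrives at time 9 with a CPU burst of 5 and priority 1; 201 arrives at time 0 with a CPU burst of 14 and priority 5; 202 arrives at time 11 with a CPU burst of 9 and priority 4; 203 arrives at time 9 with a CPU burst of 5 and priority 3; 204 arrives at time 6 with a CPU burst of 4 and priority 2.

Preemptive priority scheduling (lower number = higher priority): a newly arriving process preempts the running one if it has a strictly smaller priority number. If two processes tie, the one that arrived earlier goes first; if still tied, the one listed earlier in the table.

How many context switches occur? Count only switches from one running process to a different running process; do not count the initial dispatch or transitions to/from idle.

Timeline: | 201 0-6 | 204 6-9 | 200 9-14 | 204 14-15 | 203 15-20 | 202 20-29 | 201 29-37 |
Completion: 200=14  201=37  202=29  203=20  204=15
Turnaround (C−A): 200=5  201=37  202=18  203=11  204=9

6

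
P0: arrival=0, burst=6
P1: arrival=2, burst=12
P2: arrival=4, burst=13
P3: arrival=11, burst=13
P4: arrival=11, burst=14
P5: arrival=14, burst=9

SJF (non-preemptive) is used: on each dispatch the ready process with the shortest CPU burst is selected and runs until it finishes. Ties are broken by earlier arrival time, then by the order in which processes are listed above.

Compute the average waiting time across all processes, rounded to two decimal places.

Gantt: | P0 0-6 | P1 6-18 | P5 18-27 | P2 27-40 | P3 40-53 | P4 53-67 |
Completion: P0=6  P1=18  P2=40  P3=53  P4=67  P5=27
Waiting times: P0=0, P1=4, P2=23, P3=29, P4=42, P5=4
Average waiting = (0+4+23+29+42+4) / 6 = 102/6 = 17.00

17.00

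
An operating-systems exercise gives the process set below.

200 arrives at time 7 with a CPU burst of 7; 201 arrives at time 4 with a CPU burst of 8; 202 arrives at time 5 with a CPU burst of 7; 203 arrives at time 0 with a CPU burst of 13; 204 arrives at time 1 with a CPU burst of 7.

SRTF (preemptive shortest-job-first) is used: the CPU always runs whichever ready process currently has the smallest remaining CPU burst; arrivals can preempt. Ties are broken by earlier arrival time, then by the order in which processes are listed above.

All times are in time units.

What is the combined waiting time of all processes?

58

Gantt: | 203 0-1 | 204 1-8 | 202 8-15 | 200 15-22 | 201 22-30 | 203 30-42 |
Completion: 200=22  201=30  202=15  203=42  204=8
Turnaround (C−A): 200=15  201=26  202=10  203=42  204=7
Waiting = turnaround − burst: 200=8, 201=18, 202=3, 203=29, 204=0
Total waiting = 8 + 18 + 3 + 29 + 0 = 58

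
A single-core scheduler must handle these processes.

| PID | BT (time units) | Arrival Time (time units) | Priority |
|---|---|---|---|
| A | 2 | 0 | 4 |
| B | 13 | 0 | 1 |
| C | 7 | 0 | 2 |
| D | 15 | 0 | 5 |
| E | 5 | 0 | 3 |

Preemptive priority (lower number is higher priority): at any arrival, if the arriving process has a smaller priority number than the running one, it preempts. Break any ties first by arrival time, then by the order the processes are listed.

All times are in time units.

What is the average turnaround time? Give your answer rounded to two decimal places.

Schedule: | B 0-13 | C 13-20 | E 20-25 | A 25-27 | D 27-42 |
Completion: A=27  B=13  C=20  D=42  E=25
Turnaround (C−A): A=27  B=13  C=20  D=42  E=25
Turnaround times: A=27, B=13, C=20, D=42, E=25
Average turnaround = (27+13+20+42+25) / 5 = 127/5 = 25.40

25.40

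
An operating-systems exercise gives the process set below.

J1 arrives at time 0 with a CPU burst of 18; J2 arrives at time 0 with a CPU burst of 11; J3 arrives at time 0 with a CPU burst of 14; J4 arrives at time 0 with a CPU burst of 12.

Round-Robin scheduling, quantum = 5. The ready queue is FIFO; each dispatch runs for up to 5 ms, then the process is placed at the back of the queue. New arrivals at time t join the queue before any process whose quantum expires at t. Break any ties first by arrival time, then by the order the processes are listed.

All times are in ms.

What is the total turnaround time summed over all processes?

203

Gantt: | J1 0-5 | J2 5-10 | J3 10-15 | J4 15-20 | J1 20-25 | J2 25-30 | J3 30-35 | J4 35-40 | J1 40-45 | J2 45-46 | J3 46-50 | J4 50-52 | J1 52-55 |
Completion: J1=55  J2=46  J3=50  J4=52
Turnaround = completion − arrival: J1=55, J2=46, J3=50, J4=52
Total turnaround = 55 + 46 + 50 + 52 = 203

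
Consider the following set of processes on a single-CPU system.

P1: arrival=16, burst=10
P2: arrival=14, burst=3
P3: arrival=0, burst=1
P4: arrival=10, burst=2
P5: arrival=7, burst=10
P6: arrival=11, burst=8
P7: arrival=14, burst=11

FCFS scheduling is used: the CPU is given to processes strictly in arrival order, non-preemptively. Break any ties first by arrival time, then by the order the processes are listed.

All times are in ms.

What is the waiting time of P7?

16

Schedule: | P3 0-1 | idle 1-7 | P5 7-17 | P4 17-19 | P6 19-27 | P2 27-30 | P7 30-41 | P1 41-51 |
Completion: P1=51  P2=30  P3=1  P4=19  P5=17  P6=27  P7=41
Turnaround (C−A): P1=35  P2=16  P3=1  P4=9  P5=10  P6=16  P7=27
Waiting(P7) = turnaround − burst = 27 − 11 = 16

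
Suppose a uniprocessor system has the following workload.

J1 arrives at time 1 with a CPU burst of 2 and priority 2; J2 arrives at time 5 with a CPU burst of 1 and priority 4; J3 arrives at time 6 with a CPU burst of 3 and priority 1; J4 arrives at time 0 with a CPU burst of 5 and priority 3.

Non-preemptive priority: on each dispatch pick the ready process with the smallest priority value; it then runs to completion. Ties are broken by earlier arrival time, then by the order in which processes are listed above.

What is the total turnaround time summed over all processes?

Gantt: | J4 0-5 | J1 5-7 | J3 7-10 | J2 10-11 |
Completion: J1=7  J2=11  J3=10  J4=5
Turnaround = completion − arrival: J1=6, J2=6, J3=4, J4=5
Total turnaround = 6 + 6 + 4 + 5 = 21

21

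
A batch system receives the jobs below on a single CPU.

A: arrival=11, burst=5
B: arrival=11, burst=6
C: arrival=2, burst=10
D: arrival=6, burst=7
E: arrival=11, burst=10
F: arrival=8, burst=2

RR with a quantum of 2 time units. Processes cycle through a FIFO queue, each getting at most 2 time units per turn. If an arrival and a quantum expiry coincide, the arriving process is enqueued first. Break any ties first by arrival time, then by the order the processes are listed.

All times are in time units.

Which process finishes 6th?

Gantt: | idle 0-2 | C 2-6 | D 6-8 | C 8-10 | F 10-12 | D 12-14 | C 14-16 | A 16-18 | B 18-20 | E 20-22 | D 22-24 | C 24-26 | A 26-28 | B 28-30 | E 30-32 | D 32-33 | A 33-34 | B 34-36 | E 36-42 |
Completion: A=34  B=36  C=26  D=33  E=42  F=12
Turnaround (C−A): A=23  B=25  C=24  D=27  E=31  F=4
Finish order: F → C → D → A → B → E

E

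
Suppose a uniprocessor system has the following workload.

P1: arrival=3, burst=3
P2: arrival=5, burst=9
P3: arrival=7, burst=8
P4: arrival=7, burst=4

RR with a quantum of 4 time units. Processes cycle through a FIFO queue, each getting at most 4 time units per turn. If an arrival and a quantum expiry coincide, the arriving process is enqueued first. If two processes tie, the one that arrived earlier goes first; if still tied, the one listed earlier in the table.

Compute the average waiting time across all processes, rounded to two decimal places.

Gantt: | idle 0-3 | P1 3-6 | P2 6-10 | P3 10-14 | P4 14-18 | P2 18-22 | P3 22-26 | P2 26-27 |
Completion: P1=6  P2=27  P3=26  P4=18
Turnaround (C−A): P1=3  P2=22  P3=19  P4=11
Waiting times: P1=0, P2=13, P3=11, P4=7
Average waiting = (0+13+11+7) / 4 = 31/4 = 7.75

7.75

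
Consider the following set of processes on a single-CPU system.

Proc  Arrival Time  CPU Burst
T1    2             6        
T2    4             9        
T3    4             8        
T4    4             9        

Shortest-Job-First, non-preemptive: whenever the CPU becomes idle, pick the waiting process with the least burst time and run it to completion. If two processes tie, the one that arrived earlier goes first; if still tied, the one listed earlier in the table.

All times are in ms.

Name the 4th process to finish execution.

T4

Gantt: | idle 0-2 | T1 2-8 | T3 8-16 | T2 16-25 | T4 25-34 |
Completion: T1=8  T2=25  T3=16  T4=34
Finish order: T1 → T3 → T2 → T4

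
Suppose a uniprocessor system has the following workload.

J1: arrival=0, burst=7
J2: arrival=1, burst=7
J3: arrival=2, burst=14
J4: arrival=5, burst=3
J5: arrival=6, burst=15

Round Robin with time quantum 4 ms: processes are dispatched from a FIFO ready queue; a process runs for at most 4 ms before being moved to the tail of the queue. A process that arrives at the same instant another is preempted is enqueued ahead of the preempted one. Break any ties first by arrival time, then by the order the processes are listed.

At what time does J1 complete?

15

Timeline: | J1 0-4 | J2 4-8 | J3 8-12 | J1 12-15 | J4 15-18 | J5 18-22 | J2 22-25 | J3 25-29 | J5 29-33 | J3 33-37 | J5 37-41 | J3 41-43 | J5 43-46 |
Completion: J1=15  J2=25  J3=43  J4=18  J5=46
Turnaround (C−A): J1=15  J2=24  J3=41  J4=13  J5=40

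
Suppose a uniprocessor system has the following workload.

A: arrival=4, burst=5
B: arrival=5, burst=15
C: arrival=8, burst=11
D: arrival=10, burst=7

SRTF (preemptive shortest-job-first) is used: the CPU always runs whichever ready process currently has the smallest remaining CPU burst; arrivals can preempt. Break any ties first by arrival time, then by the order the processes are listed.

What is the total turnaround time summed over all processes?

Timeline: | idle 0-4 | A 4-9 | C 9-10 | D 10-17 | C 17-27 | B 27-42 |
Completion: A=9  B=42  C=27  D=17
Turnaround (C−A): A=5  B=37  C=19  D=7
Turnaround = completion − arrival: A=5, B=37, C=19, D=7
Total turnaround = 5 + 37 + 19 + 7 = 68

68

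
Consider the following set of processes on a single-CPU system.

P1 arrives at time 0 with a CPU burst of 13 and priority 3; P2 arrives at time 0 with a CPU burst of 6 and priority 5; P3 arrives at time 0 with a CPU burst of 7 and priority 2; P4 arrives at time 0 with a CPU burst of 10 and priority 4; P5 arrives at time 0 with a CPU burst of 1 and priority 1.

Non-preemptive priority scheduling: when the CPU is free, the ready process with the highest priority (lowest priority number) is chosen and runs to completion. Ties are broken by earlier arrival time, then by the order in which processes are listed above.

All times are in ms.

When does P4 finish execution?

Schedule: | P5 0-1 | P3 1-8 | P1 8-21 | P4 21-31 | P2 31-37 |
Completion: P1=21  P2=37  P3=8  P4=31  P5=1
Turnaround (C−A): P1=21  P2=37  P3=8  P4=31  P5=1

31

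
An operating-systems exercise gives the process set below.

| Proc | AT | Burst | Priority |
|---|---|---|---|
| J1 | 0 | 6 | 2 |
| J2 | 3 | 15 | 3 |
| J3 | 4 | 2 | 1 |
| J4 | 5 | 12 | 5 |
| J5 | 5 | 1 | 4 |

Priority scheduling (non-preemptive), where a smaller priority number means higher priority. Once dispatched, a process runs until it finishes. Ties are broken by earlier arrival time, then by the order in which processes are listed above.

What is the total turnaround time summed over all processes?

Gantt: | J1 0-6 | J3 6-8 | J2 8-23 | J5 23-24 | J4 24-36 |
Completion: J1=6  J2=23  J3=8  J4=36  J5=24
Turnaround (C−A): J1=6  J2=20  J3=4  J4=31  J5=19
Turnaround = completion − arrival: J1=6, J2=20, J3=4, J4=31, J5=19
Total turnaround = 6 + 20 + 4 + 31 + 19 = 80

80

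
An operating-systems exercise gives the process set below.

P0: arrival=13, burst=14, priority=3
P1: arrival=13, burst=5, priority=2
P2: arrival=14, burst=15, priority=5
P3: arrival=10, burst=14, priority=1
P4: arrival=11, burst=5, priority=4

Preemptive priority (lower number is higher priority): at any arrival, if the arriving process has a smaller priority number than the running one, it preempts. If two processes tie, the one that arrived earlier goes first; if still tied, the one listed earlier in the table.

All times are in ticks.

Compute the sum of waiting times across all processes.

93

Timeline: | idle 0-10 | P3 10-24 | P1 24-29 | P0 29-43 | P4 43-48 | P2 48-63 |
Completion: P0=43  P1=29  P2=63  P3=24  P4=48
Turnaround (C−A): P0=30  P1=16  P2=49  P3=14  P4=37
Waiting = turnaround − burst: P0=16, P1=11, P2=34, P3=0, P4=32
Total waiting = 16 + 11 + 34 + 0 + 32 = 93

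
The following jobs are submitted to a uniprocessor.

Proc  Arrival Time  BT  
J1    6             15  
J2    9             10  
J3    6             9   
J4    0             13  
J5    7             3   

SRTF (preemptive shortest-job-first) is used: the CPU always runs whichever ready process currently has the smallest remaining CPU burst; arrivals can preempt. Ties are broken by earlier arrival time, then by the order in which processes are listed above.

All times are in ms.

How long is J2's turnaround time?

26

Timeline: | J4 0-7 | J5 7-10 | J4 10-16 | J3 16-25 | J2 25-35 | J1 35-50 |
Completion: J1=50  J2=35  J3=25  J4=16  J5=10
Turnaround(J2) = completion − arrival = 35 − 9 = 26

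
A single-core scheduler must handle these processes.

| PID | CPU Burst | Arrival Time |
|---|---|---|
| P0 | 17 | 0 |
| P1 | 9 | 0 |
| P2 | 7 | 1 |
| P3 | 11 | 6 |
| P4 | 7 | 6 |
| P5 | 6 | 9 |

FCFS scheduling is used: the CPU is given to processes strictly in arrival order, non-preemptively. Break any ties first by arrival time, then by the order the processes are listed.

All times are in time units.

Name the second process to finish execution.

P1

Timeline: | P0 0-17 | P1 17-26 | P2 26-33 | P3 33-44 | P4 44-51 | P5 51-57 |
Completion: P0=17  P1=26  P2=33  P3=44  P4=51  P5=57
Turnaround (C−A): P0=17  P1=26  P2=32  P3=38  P4=45  P5=48
Finish order: P0 → P1 → P2 → P3 → P4 → P5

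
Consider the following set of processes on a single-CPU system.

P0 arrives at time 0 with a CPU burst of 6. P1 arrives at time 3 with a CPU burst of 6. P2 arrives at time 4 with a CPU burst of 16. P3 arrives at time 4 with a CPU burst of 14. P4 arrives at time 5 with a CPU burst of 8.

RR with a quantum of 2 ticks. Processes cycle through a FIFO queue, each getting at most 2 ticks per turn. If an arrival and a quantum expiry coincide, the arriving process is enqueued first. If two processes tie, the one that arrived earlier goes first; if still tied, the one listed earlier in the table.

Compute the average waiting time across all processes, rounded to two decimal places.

20.80

Schedule: | P0 0-4 | P1 4-6 | P2 6-8 | P3 8-10 | P0 10-12 | P4 12-14 | P1 14-16 | P2 16-18 | P3 18-20 | P4 20-22 | P1 22-24 | P2 24-26 | P3 26-28 | P4 28-30 | P2 30-32 | P3 32-34 | P4 34-36 | P2 36-38 | P3 38-40 | P2 40-42 | P3 42-44 | P2 44-46 | P3 46-48 | P2 48-50 |
Completion: P0=12  P1=24  P2=50  P3=48  P4=36
Turnaround (C−A): P0=12  P1=21  P2=46  P3=44  P4=31
Waiting times: P0=6, P1=15, P2=30, P3=30, P4=23
Average waiting = (6+15+30+30+23) / 5 = 104/5 = 20.80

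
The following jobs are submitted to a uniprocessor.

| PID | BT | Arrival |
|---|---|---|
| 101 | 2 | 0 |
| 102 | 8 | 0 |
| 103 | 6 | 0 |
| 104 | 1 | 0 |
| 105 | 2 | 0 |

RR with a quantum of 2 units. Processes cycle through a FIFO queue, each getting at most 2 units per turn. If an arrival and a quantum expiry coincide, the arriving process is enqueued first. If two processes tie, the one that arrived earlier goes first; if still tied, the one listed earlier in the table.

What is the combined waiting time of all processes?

35

Gantt: | 101 0-2 | 102 2-4 | 103 4-6 | 104 6-7 | 105 7-9 | 102 9-11 | 103 11-13 | 102 13-15 | 103 15-17 | 102 17-19 |
Completion: 101=2  102=19  103=17  104=7  105=9
Turnaround (C−A): 101=2  102=19  103=17  104=7  105=9
Waiting = turnaround − burst: 101=0, 102=11, 103=11, 104=6, 105=7
Total waiting = 0 + 11 + 11 + 6 + 7 = 35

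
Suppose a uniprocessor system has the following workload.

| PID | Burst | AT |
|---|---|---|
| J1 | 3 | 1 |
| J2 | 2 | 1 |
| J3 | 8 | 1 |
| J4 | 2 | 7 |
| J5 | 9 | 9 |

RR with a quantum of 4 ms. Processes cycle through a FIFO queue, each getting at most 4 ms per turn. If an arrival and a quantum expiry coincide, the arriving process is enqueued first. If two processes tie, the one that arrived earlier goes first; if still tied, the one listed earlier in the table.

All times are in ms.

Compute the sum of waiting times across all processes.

Timeline: | idle 0-1 | J1 1-4 | J2 4-6 | J3 6-10 | J4 10-12 | J5 12-16 | J3 16-20 | J5 20-25 |
Completion: J1=4  J2=6  J3=20  J4=12  J5=25
Turnaround (C−A): J1=3  J2=5  J3=19  J4=5  J5=16
Waiting = turnaround − burst: J1=0, J2=3, J3=11, J4=3, J5=7
Total waiting = 0 + 3 + 11 + 3 + 7 = 24

24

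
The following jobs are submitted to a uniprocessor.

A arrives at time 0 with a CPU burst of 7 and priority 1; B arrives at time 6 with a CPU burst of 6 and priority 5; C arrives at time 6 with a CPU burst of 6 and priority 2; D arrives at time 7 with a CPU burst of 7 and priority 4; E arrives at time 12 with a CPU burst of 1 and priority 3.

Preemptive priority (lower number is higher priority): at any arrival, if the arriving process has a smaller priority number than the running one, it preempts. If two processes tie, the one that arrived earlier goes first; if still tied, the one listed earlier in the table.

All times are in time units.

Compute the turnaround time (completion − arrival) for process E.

2

Timeline: | A 0-7 | C 7-13 | E 13-14 | D 14-21 | B 21-27 |
Completion: A=7  B=27  C=13  D=21  E=14
Turnaround (C−A): A=7  B=21  C=7  D=14  E=2
Turnaround(E) = completion − arrival = 14 − 12 = 2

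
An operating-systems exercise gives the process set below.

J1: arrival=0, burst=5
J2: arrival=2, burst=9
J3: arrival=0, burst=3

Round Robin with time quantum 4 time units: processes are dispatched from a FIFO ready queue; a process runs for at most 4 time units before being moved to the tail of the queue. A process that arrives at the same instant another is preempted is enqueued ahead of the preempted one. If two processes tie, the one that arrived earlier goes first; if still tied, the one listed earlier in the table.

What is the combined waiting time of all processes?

17

Schedule: | J1 0-4 | J3 4-7 | J2 7-11 | J1 11-12 | J2 12-17 |
Completion: J1=12  J2=17  J3=7
Waiting = turnaround − burst: J1=7, J2=6, J3=4
Total waiting = 7 + 6 + 4 = 17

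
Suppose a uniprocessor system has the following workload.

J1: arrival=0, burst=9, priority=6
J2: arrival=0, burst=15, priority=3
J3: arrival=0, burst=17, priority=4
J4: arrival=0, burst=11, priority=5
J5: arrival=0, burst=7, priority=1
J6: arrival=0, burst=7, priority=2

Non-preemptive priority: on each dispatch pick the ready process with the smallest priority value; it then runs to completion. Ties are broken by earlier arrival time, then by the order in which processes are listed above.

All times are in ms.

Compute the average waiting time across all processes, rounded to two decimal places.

25.50

Timeline: | J5 0-7 | J6 7-14 | J2 14-29 | J3 29-46 | J4 46-57 | J1 57-66 |
Completion: J1=66  J2=29  J3=46  J4=57  J5=7  J6=14
Turnaround (C−A): J1=66  J2=29  J3=46  J4=57  J5=7  J6=14
Waiting times: J1=57, J2=14, J3=29, J4=46, J5=0, J6=7
Average waiting = (57+14+29+46+0+7) / 6 = 153/6 = 25.50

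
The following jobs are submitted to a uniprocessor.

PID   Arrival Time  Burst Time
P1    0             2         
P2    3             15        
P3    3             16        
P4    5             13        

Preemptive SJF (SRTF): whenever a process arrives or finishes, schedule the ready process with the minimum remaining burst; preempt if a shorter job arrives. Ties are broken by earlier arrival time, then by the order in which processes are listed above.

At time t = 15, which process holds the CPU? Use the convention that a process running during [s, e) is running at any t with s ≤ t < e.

P2

Gantt: | P1 0-2 | idle 2-3 | P2 3-18 | P4 18-31 | P3 31-47 |
Completion: P1=2  P2=18  P3=47  P4=31
Turnaround (C−A): P1=2  P2=15  P3=44  P4=26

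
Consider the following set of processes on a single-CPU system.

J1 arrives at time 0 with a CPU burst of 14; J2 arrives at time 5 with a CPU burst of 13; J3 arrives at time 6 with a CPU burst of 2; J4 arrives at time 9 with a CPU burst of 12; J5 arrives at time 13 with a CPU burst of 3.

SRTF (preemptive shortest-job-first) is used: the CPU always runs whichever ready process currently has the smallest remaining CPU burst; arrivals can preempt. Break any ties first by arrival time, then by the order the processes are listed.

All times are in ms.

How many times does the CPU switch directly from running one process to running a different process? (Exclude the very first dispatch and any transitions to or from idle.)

5

Gantt: | J1 0-6 | J3 6-8 | J1 8-16 | J5 16-19 | J4 19-31 | J2 31-44 |
Completion: J1=16  J2=44  J3=8  J4=31  J5=19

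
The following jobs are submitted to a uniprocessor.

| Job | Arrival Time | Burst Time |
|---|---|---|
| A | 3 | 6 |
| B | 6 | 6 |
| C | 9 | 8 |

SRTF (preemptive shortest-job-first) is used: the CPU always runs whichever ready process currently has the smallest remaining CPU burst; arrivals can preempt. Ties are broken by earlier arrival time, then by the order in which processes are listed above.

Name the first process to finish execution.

A

Timeline: | idle 0-3 | A 3-9 | B 9-15 | C 15-23 |
Completion: A=9  B=15  C=23
Finish order: A → B → C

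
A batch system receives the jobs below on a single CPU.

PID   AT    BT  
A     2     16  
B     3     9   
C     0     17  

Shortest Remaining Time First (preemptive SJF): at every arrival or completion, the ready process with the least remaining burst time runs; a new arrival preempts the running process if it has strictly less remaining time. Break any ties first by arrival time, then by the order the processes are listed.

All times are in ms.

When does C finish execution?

Timeline: | C 0-3 | B 3-12 | C 12-26 | A 26-42 |
Completion: A=42  B=12  C=26
Turnaround (C−A): A=40  B=9  C=26

26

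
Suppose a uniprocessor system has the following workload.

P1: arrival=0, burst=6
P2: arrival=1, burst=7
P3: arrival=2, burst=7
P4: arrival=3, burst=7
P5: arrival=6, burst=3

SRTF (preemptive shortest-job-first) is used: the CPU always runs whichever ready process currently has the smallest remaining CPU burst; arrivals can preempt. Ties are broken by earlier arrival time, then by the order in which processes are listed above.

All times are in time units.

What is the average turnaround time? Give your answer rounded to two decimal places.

14.40

Gantt: | P1 0-6 | P5 6-9 | P2 9-16 | P3 16-23 | P4 23-30 |
Completion: P1=6  P2=16  P3=23  P4=30  P5=9
Turnaround (C−A): P1=6  P2=15  P3=21  P4=27  P5=3
Turnaround times: P1=6, P2=15, P3=21, P4=27, P5=3
Average turnaround = (6+15+21+27+3) / 5 = 72/5 = 14.40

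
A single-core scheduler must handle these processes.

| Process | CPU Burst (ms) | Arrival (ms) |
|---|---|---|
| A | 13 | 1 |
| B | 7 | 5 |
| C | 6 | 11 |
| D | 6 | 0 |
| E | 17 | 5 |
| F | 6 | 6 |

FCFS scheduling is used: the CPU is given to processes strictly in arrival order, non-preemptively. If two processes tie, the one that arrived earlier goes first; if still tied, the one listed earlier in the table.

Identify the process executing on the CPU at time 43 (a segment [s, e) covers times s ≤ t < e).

F

Gantt: | D 0-6 | A 6-19 | B 19-26 | E 26-43 | F 43-49 | C 49-55 |
Completion: A=19  B=26  C=55  D=6  E=43  F=49
Turnaround (C−A): A=18  B=21  C=44  D=6  E=38  F=43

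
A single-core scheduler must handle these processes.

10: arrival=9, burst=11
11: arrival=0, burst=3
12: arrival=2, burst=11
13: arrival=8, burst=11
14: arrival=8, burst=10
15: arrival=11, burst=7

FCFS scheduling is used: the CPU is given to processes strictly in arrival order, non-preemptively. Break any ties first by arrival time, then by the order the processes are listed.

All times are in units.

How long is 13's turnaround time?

17

Gantt: | 11 0-3 | 12 3-14 | 13 14-25 | 14 25-35 | 10 35-46 | 15 46-53 |
Completion: 10=46  11=3  12=14  13=25  14=35  15=53
Turnaround(13) = completion − arrival = 25 − 8 = 17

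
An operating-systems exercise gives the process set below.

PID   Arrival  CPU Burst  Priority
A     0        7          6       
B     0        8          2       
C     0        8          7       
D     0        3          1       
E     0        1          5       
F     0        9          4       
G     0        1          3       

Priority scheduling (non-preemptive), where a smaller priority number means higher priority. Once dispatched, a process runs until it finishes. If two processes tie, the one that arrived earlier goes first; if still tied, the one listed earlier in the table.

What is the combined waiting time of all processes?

Gantt: | D 0-3 | B 3-11 | G 11-12 | F 12-21 | E 21-22 | A 22-29 | C 29-37 |
Completion: A=29  B=11  C=37  D=3  E=22  F=21  G=12
Waiting = turnaround − burst: A=22, B=3, C=29, D=0, E=21, F=12, G=11
Total waiting = 22 + 3 + 29 + 0 + 21 + 12 + 11 = 98

98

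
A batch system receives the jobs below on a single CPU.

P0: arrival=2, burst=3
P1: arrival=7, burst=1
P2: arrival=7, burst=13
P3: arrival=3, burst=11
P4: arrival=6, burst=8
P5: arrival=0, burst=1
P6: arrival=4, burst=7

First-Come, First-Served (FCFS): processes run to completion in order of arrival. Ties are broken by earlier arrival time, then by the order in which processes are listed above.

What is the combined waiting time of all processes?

Gantt: | P5 0-1 | idle 1-2 | P0 2-5 | P3 5-16 | P6 16-23 | P4 23-31 | P1 31-32 | P2 32-45 |
Completion: P0=5  P1=32  P2=45  P3=16  P4=31  P5=1  P6=23
Waiting = turnaround − burst: P0=0, P1=24, P2=25, P3=2, P4=17, P5=0, P6=12
Total waiting = 0 + 24 + 25 + 2 + 17 + 0 + 12 = 80

80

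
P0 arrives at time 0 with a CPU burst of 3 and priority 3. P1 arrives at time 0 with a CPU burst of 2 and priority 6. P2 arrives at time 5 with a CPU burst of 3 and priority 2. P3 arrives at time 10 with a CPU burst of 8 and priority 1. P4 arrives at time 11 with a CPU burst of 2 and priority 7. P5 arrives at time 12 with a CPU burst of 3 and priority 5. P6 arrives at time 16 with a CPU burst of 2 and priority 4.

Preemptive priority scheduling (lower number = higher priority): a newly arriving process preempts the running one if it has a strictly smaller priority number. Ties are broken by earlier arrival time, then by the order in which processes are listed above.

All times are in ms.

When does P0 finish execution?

3

Schedule: | P0 0-3 | P1 3-5 | P2 5-8 | idle 8-10 | P3 10-18 | P6 18-20 | P5 20-23 | P4 23-25 |
Completion: P0=3  P1=5  P2=8  P3=18  P4=25  P5=23  P6=20
Turnaround (C−A): P0=3  P1=5  P2=3  P3=8  P4=14  P5=11  P6=4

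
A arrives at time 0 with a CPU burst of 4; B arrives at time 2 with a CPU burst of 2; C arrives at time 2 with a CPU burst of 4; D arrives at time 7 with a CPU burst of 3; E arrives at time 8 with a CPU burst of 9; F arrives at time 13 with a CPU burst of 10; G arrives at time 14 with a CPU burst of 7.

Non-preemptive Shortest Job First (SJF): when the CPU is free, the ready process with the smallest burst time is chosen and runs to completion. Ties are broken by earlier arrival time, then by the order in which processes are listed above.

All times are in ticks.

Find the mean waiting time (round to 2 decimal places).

Gantt: | A 0-4 | B 4-6 | C 6-10 | D 10-13 | E 13-22 | G 22-29 | F 29-39 |
Completion: A=4  B=6  C=10  D=13  E=22  F=39  G=29
Waiting times: A=0, B=2, C=4, D=3, E=5, F=16, G=8
Average waiting = (0+2+4+3+5+16+8) / 7 = 38/7 = 5.43

5.43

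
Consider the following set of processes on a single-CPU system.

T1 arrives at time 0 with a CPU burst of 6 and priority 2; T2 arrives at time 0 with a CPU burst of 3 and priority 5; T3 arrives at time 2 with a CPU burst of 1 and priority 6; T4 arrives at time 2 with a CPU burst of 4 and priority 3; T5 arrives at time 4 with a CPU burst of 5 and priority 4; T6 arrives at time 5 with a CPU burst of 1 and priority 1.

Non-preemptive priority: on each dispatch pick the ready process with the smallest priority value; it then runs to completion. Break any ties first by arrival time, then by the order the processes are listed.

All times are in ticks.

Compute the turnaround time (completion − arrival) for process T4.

9

Timeline: | T1 0-6 | T6 6-7 | T4 7-11 | T5 11-16 | T2 16-19 | T3 19-20 |
Completion: T1=6  T2=19  T3=20  T4=11  T5=16  T6=7
Turnaround (C−A): T1=6  T2=19  T3=18  T4=9  T5=12  T6=2
Turnaround(T4) = completion − arrival = 11 − 2 = 9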